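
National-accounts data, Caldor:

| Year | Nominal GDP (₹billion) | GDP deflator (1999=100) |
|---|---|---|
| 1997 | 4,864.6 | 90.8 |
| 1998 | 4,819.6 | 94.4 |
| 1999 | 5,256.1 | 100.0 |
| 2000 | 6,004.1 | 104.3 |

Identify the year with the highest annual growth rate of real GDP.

1998: real = 4819.6/0.944 = 5105.51; growth vs 1997 (5357.49) = -4.70%.
1999: real = 5256.1/1.000 = 5256.10; growth vs 1998 (5105.51) = 2.95%.
2000: real = 6004.1/1.043 = 5756.57; growth vs 1999 (5256.10) = 9.52%.

2000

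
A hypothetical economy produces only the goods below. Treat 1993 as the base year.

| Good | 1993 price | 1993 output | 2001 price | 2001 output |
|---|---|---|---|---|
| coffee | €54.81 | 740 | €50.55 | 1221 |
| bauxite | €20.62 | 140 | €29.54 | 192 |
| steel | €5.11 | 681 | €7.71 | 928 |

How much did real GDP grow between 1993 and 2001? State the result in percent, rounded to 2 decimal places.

Real GDP 1993 = Nominal GDP 1993 = 54.81·740 + 20.62·140 + 5.11·681 = 46926.11.
Real GDP 2001 (at 1993 prices) = 54.81·1221 + 20.62·192 + 5.11·928 = 75624.13.
Real growth = 75624.13/46926.11 − 1 = 0.6116.

61.16%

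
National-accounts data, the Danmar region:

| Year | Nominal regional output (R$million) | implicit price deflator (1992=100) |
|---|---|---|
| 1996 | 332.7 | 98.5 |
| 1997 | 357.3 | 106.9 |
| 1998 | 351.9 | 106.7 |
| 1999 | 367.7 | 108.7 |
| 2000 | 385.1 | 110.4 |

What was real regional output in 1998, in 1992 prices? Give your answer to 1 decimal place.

Real regional output 1998 = 351.9 / 1.067 = 329.80.

R$329.8 million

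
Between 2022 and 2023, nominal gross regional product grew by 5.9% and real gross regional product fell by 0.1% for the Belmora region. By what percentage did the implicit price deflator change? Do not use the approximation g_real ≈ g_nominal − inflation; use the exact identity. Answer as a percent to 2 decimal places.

6.01%

(1 + g_nom) = (1 + g_real)(1 + π), so π = 1.0590 / 0.9990 − 1 = 0.06006.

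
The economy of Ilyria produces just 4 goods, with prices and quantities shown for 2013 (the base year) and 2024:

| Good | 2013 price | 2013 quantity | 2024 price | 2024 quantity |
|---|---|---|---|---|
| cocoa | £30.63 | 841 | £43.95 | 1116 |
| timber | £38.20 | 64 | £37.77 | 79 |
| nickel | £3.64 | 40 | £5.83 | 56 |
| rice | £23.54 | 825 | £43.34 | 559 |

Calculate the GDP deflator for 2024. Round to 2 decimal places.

Nominal GDP 2024 = 43.95·1116 + 37.77·79 + 5.83·56 + 43.34·559 = 76585.57.
Real GDP 2024 (at 2013 prices) = 30.63·1116 + 38.20·79 + 3.64·56 + 23.54·559 = 50563.58.
Deflator = Nominal/Real × 100 = 76585.57/50563.58 × 100 = 151.464.

151.46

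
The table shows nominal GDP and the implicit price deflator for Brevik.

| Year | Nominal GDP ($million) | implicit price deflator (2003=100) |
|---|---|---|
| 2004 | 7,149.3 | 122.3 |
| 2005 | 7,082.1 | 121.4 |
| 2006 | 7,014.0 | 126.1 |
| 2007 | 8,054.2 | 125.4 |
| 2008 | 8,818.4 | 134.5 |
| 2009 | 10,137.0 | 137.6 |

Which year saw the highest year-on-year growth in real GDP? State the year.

2007

2005: real = 7082.1/1.214 = 5833.69; growth vs 2004 (5845.71) = -0.21%.
2006: real = 7014.0/1.261 = 5562.25; growth vs 2005 (5833.69) = -4.65%.
2007: real = 8054.2/1.254 = 6422.81; growth vs 2006 (5562.25) = 15.47%.
2008: real = 8818.4/1.345 = 6556.43; growth vs 2007 (6422.81) = 2.08%.
2009: real = 10137.0/1.376 = 7367.01; growth vs 2008 (6556.43) = 12.36%.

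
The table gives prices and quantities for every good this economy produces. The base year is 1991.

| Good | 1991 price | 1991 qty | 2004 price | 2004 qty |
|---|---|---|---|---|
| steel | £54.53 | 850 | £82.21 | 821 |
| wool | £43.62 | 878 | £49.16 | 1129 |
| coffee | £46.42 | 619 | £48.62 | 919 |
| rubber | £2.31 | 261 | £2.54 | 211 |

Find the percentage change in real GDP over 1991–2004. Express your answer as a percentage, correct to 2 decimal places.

20.33%

Real GDP 1991 = Nominal GDP 1991 = 54.53·850 + 43.62·878 + 46.42·619 + 2.31·261 = 113985.75.
Real GDP 2004 (at 1991 prices) = 54.53·821 + 43.62·1129 + 46.42·919 + 2.31·211 = 137163.50.
Real growth = 137163.50/113985.75 − 1 = 0.2033.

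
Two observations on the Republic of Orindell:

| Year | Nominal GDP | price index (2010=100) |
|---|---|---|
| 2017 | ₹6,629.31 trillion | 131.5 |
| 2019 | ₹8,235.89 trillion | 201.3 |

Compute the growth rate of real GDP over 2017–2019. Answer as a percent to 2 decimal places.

Real GDP 2017 = 6629.31 / 1.315 = 5041.30.
Real GDP 2019 = 8235.89 / 2.013 = 4091.35.
Real growth = 4091.35 / 5041.30 − 1 = -0.1884.

-18.84%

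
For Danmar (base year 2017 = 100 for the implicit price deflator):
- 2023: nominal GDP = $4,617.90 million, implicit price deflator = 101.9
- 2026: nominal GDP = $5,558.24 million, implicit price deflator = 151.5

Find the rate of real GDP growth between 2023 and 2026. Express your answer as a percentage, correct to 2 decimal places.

Deflate each year: 2023 → 4617.90/1.019 = 4531.80; 2026 → 5558.24/1.515 = 3668.81.
So real GDP changed by 3668.81/4531.80 − 1 = -0.1904, i.e. -19.04%.

-19.04%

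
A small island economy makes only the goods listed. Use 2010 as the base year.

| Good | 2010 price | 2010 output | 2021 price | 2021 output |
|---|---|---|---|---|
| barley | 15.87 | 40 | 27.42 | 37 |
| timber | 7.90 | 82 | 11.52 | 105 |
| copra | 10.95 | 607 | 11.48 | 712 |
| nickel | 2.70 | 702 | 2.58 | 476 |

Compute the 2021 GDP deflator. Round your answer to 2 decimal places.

Nominal GDP 2021 = 27.42·37 + 11.52·105 + 11.48·712 + 2.58·476 = 11625.98.
Real GDP 2021 (at 2010 prices) = 15.87·37 + 7.90·105 + 10.95·712 + 2.70·476 = 10498.29.
Deflator = Nominal/Real × 100 = 11625.98/10498.29 × 100 = 110.742.

110.74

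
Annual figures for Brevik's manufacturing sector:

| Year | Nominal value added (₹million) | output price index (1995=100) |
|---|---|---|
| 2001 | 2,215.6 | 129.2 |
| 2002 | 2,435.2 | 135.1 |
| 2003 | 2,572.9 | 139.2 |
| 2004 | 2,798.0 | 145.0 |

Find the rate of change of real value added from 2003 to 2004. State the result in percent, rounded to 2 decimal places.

4.40%

Real value added 2003 = 2572.9/1.392 = 1848.35.
Real value added 2004 = 2798.0/1.450 = 1929.66.
Change = 1929.66/1848.35 − 1 = 0.0440.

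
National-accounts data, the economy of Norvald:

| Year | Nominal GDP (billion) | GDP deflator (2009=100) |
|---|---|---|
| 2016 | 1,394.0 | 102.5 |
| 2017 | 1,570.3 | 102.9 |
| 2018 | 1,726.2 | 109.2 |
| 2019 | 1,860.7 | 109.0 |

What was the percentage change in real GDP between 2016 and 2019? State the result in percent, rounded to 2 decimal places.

25.52%

Real GDP 2016 = 1394.0/1.025 = 1360.00.
Real GDP 2019 = 1860.7/1.090 = 1707.06.
Change = 1707.06/1360.00 − 1 = 0.2552.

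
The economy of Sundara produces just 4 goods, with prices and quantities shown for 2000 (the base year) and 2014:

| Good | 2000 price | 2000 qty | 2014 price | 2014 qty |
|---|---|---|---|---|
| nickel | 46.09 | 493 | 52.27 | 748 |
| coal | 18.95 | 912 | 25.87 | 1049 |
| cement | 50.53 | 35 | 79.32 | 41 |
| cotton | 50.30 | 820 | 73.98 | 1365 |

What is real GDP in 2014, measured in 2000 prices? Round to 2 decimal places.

125085.10

Real GDP 2014 = Σ (p_2000 × q_2014) = 46.09·748 + 18.95·1049 + 50.53·41 + 50.30·1365 = 125085.10.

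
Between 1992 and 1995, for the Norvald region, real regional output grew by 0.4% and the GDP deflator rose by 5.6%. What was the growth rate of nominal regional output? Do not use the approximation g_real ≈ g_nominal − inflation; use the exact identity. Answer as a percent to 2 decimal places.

(1 + g_nom) = (1 + g_real)(1 + π) = 1.0040 × 1.0560 = 1.06022.

6.02%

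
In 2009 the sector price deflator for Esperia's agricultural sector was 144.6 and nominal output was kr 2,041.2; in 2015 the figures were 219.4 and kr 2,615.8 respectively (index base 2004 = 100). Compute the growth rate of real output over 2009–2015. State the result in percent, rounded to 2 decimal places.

-15.54%

Real output 2009 = 2041.2 / 1.446 = 1411.62.
Real output 2015 = 2615.8 / 2.194 = 1192.25.
Real growth = 1192.25 / 1411.62 − 1 = -0.1554.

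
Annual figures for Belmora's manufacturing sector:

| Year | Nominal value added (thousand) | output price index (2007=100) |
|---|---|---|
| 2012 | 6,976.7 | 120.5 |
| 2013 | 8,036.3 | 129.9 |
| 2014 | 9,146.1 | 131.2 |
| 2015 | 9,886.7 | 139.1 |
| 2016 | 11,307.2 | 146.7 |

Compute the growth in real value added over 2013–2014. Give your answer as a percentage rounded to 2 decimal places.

Real value added 2013 = 8036.3/1.299 = 6186.53.
Real value added 2014 = 9146.1/1.312 = 6971.11.
Change = 6971.11/6186.53 − 1 = 0.1268.

12.68%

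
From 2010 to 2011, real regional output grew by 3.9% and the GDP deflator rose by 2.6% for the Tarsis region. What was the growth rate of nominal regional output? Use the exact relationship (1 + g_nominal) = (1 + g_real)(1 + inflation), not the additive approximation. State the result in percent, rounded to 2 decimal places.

6.60%

(1 + g_nom) = (1 + g_real)(1 + π) = 1.0390 × 1.0260 = 1.06601.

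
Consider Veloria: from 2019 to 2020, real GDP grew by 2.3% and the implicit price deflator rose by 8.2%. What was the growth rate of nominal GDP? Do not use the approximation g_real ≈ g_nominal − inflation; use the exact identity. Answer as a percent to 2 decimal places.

(1 + g_nom) = (1 + g_real)(1 + π) = 1.0230 × 1.0820 = 1.10689.

10.69%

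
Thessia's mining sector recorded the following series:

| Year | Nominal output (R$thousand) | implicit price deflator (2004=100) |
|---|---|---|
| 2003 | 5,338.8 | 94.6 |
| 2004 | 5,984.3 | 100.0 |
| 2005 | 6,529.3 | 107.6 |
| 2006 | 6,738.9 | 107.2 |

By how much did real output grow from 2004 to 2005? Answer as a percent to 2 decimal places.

Real output 2004 = 5984.3/1.000 = 5984.30.
Real output 2005 = 6529.3/1.076 = 6068.12.
Change = 6068.12/5984.30 − 1 = 0.0140.

1.40%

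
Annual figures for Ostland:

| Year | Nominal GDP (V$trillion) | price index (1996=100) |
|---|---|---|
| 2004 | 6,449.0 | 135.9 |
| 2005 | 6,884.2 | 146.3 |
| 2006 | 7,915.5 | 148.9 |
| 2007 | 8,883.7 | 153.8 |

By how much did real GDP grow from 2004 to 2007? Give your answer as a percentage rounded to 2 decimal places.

Real GDP 2004 = 6449.0/1.359 = 4745.40.
Real GDP 2007 = 8883.7/1.538 = 5776.14.
Change = 5776.14/4745.40 − 1 = 0.2172.

21.72%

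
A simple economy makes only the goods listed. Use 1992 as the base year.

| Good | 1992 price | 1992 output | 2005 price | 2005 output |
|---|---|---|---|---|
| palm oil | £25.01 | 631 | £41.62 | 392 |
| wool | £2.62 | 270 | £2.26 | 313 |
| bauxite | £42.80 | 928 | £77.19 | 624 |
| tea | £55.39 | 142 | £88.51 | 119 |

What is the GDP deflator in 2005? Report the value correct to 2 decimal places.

Nominal GDP 2005 = 41.62·392 + 2.26·313 + 77.19·624 + 88.51·119 = 75721.67.
Real GDP 2005 (at 1992 prices) = 25.01·392 + 2.62·313 + 42.80·624 + 55.39·119 = 43922.59.
Deflator = Nominal/Real × 100 = 75721.67/43922.59 × 100 = 172.398.

172.40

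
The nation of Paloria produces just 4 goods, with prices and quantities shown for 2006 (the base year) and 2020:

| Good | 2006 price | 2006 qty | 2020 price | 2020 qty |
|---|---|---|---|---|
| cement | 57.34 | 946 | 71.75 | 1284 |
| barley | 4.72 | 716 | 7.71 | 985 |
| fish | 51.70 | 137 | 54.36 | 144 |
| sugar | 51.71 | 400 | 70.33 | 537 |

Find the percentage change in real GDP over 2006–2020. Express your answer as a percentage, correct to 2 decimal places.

Real GDP 2006 = Nominal GDP 2006 = 57.34·946 + 4.72·716 + 51.70·137 + 51.71·400 = 85390.06.
Real GDP 2020 (at 2006 prices) = 57.34·1284 + 4.72·985 + 51.70·144 + 51.71·537 = 113486.83.
Real growth = 113486.83/85390.06 − 1 = 0.3290.

32.90%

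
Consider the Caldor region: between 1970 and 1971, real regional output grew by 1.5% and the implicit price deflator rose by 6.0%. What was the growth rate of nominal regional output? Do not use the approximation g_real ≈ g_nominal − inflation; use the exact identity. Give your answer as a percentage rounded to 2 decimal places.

7.59%

(1 + g_nom) = (1 + g_real)(1 + π) = 1.0150 × 1.0600 = 1.07590.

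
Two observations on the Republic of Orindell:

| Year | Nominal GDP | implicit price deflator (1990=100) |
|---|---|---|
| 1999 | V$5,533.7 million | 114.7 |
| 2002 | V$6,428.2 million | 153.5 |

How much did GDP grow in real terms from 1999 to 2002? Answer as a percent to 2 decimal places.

Real GDP 1999 = 5533.7 / 1.147 = 4824.50.
Real GDP 2002 = 6428.2 / 1.535 = 4187.75.
Real growth = 4187.75 / 4824.50 − 1 = -0.1320.

-13.20%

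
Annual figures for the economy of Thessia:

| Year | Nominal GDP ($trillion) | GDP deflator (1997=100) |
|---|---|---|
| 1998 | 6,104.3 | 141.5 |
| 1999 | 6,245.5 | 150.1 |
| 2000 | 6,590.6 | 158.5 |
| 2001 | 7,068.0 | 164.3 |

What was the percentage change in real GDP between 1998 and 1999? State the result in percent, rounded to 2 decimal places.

-3.55%

Real GDP 1998 = 6104.3/1.415 = 4313.99.
Real GDP 1999 = 6245.5/1.501 = 4160.89.
Change = 4160.89/4313.99 − 1 = -0.0355.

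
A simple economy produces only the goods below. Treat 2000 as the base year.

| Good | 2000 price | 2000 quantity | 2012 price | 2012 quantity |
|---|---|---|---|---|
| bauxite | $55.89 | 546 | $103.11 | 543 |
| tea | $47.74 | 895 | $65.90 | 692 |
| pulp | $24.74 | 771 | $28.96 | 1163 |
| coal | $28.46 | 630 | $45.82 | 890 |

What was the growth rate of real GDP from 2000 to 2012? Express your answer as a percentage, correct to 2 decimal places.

6.57%

Real GDP 2000 = Nominal GDP 2000 = 55.89·546 + 47.74·895 + 24.74·771 + 28.46·630 = 110247.58.
Real GDP 2012 (at 2000 prices) = 55.89·543 + 47.74·692 + 24.74·1163 + 28.46·890 = 117486.37.
Real growth = 117486.37/110247.58 − 1 = 0.0657.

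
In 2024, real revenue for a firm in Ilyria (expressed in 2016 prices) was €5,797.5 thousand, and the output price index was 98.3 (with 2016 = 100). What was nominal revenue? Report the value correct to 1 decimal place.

Nominal revenue = Real × (output price index/100) = 5797.5 × 0.983 = 5698.94.

€5,698.9 thousand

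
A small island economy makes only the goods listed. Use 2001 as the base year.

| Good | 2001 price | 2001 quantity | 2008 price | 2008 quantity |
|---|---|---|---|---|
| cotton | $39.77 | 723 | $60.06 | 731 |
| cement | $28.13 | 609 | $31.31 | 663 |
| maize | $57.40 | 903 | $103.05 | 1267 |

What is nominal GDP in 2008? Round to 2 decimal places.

$195226.74

Nominal GDP 2008 = Σ (p_2008 × q_2008) = 60.06·731 + 31.31·663 + 103.05·1267 = 195226.74.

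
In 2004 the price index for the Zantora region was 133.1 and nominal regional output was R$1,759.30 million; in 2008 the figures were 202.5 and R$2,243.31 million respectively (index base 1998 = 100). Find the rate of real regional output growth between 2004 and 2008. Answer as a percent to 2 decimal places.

Deflate each year: 2004 → 1759.30/1.331 = 1321.79; 2008 → 2243.31/2.025 = 1107.81.
So real regional output changed by 1107.81/1321.79 − 1 = -0.1619, i.e. -16.19%.

-16.19%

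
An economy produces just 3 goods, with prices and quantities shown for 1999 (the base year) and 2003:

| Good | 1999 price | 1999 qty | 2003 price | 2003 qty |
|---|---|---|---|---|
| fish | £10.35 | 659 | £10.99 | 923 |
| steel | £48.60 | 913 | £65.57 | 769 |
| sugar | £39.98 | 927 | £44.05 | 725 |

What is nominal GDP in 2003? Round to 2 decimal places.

£92503.35

Nominal GDP 2003 = Σ (p_2003 × q_2003) = 10.99·923 + 65.57·769 + 44.05·725 = 92503.35.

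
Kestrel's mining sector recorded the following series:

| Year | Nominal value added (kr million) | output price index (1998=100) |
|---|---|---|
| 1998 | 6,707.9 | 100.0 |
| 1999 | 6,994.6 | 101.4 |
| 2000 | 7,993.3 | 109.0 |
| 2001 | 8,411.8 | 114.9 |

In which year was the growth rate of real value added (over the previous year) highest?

1999: real = 6994.6/1.014 = 6898.03; growth vs 1998 (6707.90) = 2.83%.
2000: real = 7993.3/1.090 = 7333.30; growth vs 1999 (6898.03) = 6.31%.
2001: real = 8411.8/1.149 = 7320.97; growth vs 2000 (7333.30) = -0.17%.

2000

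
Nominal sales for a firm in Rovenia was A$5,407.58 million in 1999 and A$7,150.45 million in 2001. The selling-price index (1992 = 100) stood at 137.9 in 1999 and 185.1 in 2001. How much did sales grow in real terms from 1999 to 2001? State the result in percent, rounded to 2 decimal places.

-1.49%

Deflate each year: 1999 → 5407.58/1.379 = 3921.38; 2001 → 7150.45/1.851 = 3863.02.
So real sales changed by 3863.02/3921.38 − 1 = -0.0149, i.e. -1.49%.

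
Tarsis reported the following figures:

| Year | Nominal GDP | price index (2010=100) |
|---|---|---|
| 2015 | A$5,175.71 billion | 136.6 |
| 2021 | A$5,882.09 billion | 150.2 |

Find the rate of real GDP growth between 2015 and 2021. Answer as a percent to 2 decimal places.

3.36%

Real GDP 2015 = 5175.71 / 1.366 = 3788.95.
Real GDP 2021 = 5882.09 / 1.502 = 3916.17.
Real growth = 3916.17 / 3788.95 − 1 = 0.0336.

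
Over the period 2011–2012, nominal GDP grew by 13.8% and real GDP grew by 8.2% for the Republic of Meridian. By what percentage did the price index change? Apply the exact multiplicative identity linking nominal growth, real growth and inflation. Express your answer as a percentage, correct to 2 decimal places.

(1 + g_nom) = (1 + g_real)(1 + π), so π = 1.1380 / 1.0820 − 1 = 0.05176.

5.18%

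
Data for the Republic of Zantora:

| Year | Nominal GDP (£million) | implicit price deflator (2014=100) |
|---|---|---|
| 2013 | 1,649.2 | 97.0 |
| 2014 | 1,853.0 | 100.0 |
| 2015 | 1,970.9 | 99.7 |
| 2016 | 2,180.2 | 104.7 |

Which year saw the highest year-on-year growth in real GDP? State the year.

2014

2014: real = 1853.0/1.000 = 1853.00; growth vs 2013 (1700.21) = 8.99%.
2015: real = 1970.9/0.997 = 1976.83; growth vs 2014 (1853.00) = 6.68%.
2016: real = 2180.2/1.047 = 2082.33; growth vs 2015 (1976.83) = 5.34%.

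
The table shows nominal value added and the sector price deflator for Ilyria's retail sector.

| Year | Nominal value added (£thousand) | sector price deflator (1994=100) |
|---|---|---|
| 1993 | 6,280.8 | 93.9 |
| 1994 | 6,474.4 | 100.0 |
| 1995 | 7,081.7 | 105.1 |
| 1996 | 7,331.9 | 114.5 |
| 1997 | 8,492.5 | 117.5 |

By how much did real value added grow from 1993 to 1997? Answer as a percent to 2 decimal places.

Real value added 1993 = 6280.8/0.939 = 6688.82.
Real value added 1997 = 8492.5/1.175 = 7227.66.
Change = 7227.66/6688.82 − 1 = 0.0806.

8.06%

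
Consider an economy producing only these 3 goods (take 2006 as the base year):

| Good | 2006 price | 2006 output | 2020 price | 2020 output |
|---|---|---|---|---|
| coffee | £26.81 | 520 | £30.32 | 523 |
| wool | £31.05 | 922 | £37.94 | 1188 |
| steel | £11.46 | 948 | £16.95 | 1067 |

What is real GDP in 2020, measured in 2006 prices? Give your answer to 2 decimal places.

Real GDP 2020 = Σ (p_2006 × q_2020) = 26.81·523 + 31.05·1188 + 11.46·1067 = 63136.85.

£63136.85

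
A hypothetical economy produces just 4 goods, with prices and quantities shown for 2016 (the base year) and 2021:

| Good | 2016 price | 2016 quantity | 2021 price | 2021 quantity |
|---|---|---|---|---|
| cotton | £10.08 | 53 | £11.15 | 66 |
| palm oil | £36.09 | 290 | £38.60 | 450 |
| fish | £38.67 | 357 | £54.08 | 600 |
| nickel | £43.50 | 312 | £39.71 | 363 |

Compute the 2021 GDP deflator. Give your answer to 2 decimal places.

Nominal GDP 2021 = 11.15·66 + 38.60·450 + 54.08·600 + 39.71·363 = 64968.63.
Real GDP 2021 (at 2016 prices) = 10.08·66 + 36.09·450 + 38.67·600 + 43.50·363 = 55898.28.
Deflator = Nominal/Real × 100 = 64968.63/55898.28 × 100 = 116.227.

116.23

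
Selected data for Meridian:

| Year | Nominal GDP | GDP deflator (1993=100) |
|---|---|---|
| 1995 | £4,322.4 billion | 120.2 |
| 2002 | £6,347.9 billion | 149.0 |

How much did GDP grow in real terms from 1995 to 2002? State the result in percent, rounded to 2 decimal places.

Real GDP 1995 = 4322.4 / 1.202 = 3596.01.
Real GDP 2002 = 6347.9 / 1.490 = 4260.34.
Real growth = 4260.34 / 3596.01 − 1 = 0.1847.

18.47%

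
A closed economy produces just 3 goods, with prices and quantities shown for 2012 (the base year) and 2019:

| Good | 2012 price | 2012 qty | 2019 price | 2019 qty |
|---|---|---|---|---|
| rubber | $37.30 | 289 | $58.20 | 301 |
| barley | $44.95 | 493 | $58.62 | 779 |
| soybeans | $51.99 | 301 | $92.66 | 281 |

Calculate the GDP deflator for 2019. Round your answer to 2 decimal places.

146.62

Nominal GDP 2019 = 58.20·301 + 58.62·779 + 92.66·281 = 89220.64.
Real GDP 2019 (at 2012 prices) = 37.30·301 + 44.95·779 + 51.99·281 = 60852.54.
Deflator = Nominal/Real × 100 = 89220.64/60852.54 × 100 = 146.618.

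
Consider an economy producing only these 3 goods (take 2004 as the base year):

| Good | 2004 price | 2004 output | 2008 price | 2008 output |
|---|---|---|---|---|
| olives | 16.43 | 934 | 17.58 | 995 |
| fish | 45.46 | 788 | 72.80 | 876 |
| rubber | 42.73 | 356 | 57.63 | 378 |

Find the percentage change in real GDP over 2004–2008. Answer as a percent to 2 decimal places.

Real GDP 2004 = Nominal GDP 2004 = 16.43·934 + 45.46·788 + 42.73·356 = 66379.98.
Real GDP 2008 (at 2004 prices) = 16.43·995 + 45.46·876 + 42.73·378 = 72322.75.
Real growth = 72322.75/66379.98 − 1 = 0.0895.

8.95%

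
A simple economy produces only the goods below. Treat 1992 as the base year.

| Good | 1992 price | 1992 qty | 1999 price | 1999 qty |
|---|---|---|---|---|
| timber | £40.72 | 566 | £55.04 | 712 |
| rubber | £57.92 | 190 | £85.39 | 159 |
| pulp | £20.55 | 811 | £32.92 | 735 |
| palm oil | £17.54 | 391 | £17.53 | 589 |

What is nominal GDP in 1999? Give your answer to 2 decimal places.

Nominal GDP 1999 = Σ (p_1999 × q_1999) = 55.04·712 + 85.39·159 + 32.92·735 + 17.53·589 = 87286.86.

£87286.86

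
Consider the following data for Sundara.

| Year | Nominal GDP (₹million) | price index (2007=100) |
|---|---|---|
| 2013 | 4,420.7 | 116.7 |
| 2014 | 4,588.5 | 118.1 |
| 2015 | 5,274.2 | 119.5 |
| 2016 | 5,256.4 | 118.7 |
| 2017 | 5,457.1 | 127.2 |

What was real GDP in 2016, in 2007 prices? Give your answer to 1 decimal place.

Real GDP 2016 = 5256.4 / 1.187 = 4428.31.

₹4,428.3 million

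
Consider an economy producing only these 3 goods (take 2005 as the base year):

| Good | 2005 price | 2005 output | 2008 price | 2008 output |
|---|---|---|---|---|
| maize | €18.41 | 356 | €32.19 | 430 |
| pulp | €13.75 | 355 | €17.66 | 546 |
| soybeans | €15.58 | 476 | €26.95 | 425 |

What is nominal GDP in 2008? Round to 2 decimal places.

Nominal GDP 2008 = Σ (p_2008 × q_2008) = 32.19·430 + 17.66·546 + 26.95·425 = 34937.81.

€34937.81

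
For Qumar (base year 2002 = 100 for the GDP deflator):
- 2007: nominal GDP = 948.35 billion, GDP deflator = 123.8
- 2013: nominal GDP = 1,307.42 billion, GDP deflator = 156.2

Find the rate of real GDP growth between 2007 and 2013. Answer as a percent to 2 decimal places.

Deflate each year: 2007 → 948.35/1.238 = 766.03; 2013 → 1307.42/1.562 = 837.02.
So real GDP changed by 837.02/766.03 − 1 = 0.0927, i.e. 9.27%.

9.27%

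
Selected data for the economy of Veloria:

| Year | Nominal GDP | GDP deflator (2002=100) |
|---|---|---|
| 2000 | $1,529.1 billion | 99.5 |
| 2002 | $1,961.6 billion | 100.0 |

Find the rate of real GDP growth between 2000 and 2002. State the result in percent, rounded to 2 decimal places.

Real GDP 2000 = 1529.1 / 0.995 = 1536.78.
Real GDP 2002 = 1961.6 / 1.000 = 1961.60.
Real growth = 1961.60 / 1536.78 − 1 = 0.2764.

27.64%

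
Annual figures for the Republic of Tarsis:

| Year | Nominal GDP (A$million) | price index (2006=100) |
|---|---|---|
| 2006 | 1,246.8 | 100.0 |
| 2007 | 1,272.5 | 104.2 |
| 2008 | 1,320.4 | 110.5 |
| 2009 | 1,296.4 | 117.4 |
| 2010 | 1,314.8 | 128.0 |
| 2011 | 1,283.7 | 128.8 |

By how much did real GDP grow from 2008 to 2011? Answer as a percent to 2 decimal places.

Real GDP 2008 = 1320.4/1.105 = 1194.93.
Real GDP 2011 = 1283.7/1.288 = 996.66.
Change = 996.66/1194.93 − 1 = -0.1659.

-16.59%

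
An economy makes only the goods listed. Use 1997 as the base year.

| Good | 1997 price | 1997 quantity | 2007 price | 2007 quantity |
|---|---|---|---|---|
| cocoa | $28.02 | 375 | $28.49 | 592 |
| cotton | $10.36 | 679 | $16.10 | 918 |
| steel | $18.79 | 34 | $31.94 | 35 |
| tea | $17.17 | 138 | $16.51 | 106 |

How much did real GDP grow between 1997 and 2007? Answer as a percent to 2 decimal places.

Real GDP 1997 = Nominal GDP 1997 = 28.02·375 + 10.36·679 + 18.79·34 + 17.17·138 = 20550.26.
Real GDP 2007 (at 1997 prices) = 28.02·592 + 10.36·918 + 18.79·35 + 17.17·106 = 28575.99.
Real growth = 28575.99/20550.26 − 1 = 0.3905.

39.05%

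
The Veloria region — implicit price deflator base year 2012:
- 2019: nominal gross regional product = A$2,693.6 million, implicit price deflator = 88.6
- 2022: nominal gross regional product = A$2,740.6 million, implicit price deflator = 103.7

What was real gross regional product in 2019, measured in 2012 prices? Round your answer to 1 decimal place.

A$3,040.2 million

Real gross regional product = Nominal / (implicit price deflator/100) = 2693.6 / 0.886 = 3040.18.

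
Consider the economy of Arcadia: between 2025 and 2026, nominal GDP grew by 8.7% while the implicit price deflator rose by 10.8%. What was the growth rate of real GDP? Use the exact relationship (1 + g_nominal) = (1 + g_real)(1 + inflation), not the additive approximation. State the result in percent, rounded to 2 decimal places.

(1 + g_nom) = (1 + g_real)(1 + π), so g_real = 1.0870 / 1.1080 − 1 = -0.01895.

-1.90%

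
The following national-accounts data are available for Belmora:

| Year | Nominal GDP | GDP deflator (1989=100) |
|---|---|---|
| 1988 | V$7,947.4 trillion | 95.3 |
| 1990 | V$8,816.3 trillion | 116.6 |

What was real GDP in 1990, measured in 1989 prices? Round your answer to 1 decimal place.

Real GDP = Nominal / (GDP deflator/100) = 8816.3 / 1.166 = 7561.15.

V$7,561.1 trillion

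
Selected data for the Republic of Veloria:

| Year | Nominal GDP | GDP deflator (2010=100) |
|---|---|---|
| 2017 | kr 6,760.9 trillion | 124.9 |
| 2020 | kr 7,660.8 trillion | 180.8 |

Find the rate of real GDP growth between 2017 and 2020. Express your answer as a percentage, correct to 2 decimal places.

-21.72%

Deflate each year: 2017 → 6760.9/1.249 = 5413.05; 2020 → 7660.8/1.808 = 4237.17.
So real GDP changed by 4237.17/5413.05 − 1 = -0.2172, i.e. -21.72%.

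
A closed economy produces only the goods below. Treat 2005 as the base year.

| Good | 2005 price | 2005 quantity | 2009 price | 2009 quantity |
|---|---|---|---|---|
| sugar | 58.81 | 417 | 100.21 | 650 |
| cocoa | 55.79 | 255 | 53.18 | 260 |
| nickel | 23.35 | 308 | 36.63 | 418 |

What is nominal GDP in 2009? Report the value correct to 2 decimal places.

Nominal GDP 2009 = Σ (p_2009 × q_2009) = 100.21·650 + 53.18·260 + 36.63·418 = 94274.64.

94274.64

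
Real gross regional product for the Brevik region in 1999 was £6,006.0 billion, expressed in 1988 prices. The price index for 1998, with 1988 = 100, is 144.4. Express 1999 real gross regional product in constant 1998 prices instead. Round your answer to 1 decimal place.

Real gross regional product in 1998 prices = Real gross regional product in 1988 prices × (P_1998/P_1988) = 6006.0 × 1.444 = 8672.66.

£8,672.7 billion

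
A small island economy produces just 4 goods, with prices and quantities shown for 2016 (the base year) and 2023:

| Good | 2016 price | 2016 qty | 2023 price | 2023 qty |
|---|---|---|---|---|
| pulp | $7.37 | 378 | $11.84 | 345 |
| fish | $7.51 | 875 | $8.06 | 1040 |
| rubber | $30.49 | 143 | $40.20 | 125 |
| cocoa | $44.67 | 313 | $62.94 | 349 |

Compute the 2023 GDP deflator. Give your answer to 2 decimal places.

Nominal GDP 2023 = 11.84·345 + 8.06·1040 + 40.20·125 + 62.94·349 = 39458.26.
Real GDP 2023 (at 2016 prices) = 7.37·345 + 7.51·1040 + 30.49·125 + 44.67·349 = 29754.13.
Deflator = Nominal/Real × 100 = 39458.26/29754.13 × 100 = 132.614.

132.61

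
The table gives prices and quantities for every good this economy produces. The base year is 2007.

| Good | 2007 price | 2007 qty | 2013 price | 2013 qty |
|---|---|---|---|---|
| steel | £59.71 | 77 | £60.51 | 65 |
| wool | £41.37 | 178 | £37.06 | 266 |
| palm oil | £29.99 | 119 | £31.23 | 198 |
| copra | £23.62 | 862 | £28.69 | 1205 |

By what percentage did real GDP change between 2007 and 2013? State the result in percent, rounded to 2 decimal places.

Real GDP 2007 = Nominal GDP 2007 = 59.71·77 + 41.37·178 + 29.99·119 + 23.62·862 = 35890.78.
Real GDP 2013 (at 2007 prices) = 59.71·65 + 41.37·266 + 29.99·198 + 23.62·1205 = 49285.69.
Real growth = 49285.69/35890.78 − 1 = 0.3732.

37.32%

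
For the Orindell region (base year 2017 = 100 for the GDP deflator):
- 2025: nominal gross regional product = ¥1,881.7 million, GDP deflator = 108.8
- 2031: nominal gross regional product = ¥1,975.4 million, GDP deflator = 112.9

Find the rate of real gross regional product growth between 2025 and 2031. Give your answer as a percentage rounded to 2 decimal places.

1.17%

Real gross regional product 2025 = 1881.7 / 1.088 = 1729.50.
Real gross regional product 2031 = 1975.4 / 1.129 = 1749.69.
Real growth = 1749.69 / 1729.50 − 1 = 0.0117.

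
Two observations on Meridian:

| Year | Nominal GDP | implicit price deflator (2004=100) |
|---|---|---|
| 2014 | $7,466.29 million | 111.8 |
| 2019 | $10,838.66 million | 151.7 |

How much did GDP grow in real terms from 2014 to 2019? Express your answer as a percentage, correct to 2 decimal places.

Real GDP 2014 = 7466.29 / 1.118 = 6678.26.
Real GDP 2019 = 10838.66 / 1.517 = 7144.80.
Real growth = 7144.80 / 6678.26 − 1 = 0.0699.

6.99%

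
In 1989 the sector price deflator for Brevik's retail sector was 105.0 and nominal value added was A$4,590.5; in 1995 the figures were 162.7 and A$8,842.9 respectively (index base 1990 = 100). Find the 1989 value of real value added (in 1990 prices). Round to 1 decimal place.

Real value added = Nominal / (sector price deflator/100) = 4590.5 / 1.050 = 4371.90.

A$4,371.9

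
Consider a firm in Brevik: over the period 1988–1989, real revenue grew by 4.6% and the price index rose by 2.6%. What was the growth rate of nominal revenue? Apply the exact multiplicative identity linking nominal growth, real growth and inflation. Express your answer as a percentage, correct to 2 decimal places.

7.32%

(1 + g_nom) = (1 + g_real)(1 + π) = 1.0460 × 1.0260 = 1.07320.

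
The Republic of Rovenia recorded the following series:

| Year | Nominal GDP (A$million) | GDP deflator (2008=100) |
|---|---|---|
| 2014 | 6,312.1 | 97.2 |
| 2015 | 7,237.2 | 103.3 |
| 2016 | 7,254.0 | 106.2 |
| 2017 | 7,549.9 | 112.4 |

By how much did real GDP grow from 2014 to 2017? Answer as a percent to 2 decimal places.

3.43%

Real GDP 2014 = 6312.1/0.972 = 6493.93.
Real GDP 2017 = 7549.9/1.124 = 6716.99.
Change = 6716.99/6493.93 − 1 = 0.0343.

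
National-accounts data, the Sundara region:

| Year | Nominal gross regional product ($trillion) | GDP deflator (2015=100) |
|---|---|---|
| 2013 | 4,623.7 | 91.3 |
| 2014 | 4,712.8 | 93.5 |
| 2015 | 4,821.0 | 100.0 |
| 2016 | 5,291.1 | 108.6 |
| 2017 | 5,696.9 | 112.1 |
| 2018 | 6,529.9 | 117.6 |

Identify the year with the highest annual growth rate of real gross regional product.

2014: real = 4712.8/0.935 = 5040.43; growth vs 2013 (5064.29) = -0.47%.
2015: real = 4821.0/1.000 = 4821.00; growth vs 2014 (5040.43) = -4.35%.
2016: real = 5291.1/1.086 = 4872.10; growth vs 2015 (4821.00) = 1.06%.
2017: real = 5696.9/1.121 = 5081.98; growth vs 2016 (4872.10) = 4.31%.
2018: real = 6529.9/1.176 = 5552.64; growth vs 2017 (5081.98) = 9.26%.

2018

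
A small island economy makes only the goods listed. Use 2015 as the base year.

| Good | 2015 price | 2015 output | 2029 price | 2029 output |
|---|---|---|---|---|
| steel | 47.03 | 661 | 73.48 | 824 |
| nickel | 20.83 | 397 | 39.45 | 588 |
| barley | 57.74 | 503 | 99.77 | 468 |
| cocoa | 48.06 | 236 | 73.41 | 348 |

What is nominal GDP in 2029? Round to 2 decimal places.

155983.16

Nominal GDP 2029 = Σ (p_2029 × q_2029) = 73.48·824 + 39.45·588 + 99.77·468 + 73.41·348 = 155983.16.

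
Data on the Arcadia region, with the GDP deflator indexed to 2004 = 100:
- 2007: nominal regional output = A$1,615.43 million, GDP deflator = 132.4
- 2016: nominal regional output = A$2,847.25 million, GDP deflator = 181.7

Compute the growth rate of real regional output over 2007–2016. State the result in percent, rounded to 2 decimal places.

Real regional output 2007 = 1615.43 / 1.324 = 1220.11.
Real regional output 2016 = 2847.25 / 1.817 = 1567.01.
Real growth = 1567.01 / 1220.11 − 1 = 0.2843.

28.43%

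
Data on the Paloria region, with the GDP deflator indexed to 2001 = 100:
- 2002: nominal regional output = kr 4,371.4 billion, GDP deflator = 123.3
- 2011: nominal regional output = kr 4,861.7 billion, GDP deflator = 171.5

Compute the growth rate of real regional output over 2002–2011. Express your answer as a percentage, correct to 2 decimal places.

Deflate each year: 2002 → 4371.4/1.233 = 3545.34; 2011 → 4861.7/1.715 = 2834.81.
So real regional output changed by 2834.81/3545.34 − 1 = -0.2004, i.e. -20.04%.

-20.04%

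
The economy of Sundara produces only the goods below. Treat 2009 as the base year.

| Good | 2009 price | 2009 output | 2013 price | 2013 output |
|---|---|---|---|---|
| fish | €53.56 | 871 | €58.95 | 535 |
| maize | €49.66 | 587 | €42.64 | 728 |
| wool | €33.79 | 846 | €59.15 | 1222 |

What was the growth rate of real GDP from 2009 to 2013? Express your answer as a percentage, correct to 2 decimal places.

Real GDP 2009 = Nominal GDP 2009 = 53.56·871 + 49.66·587 + 33.79·846 = 104387.52.
Real GDP 2013 (at 2009 prices) = 53.56·535 + 49.66·728 + 33.79·1222 = 106098.46.
Real growth = 106098.46/104387.52 − 1 = 0.0164.

1.64%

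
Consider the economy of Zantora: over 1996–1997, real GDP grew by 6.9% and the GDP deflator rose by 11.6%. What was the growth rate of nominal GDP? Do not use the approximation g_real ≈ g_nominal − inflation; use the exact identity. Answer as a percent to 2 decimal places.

(1 + g_nom) = (1 + g_real)(1 + π) = 1.0690 × 1.1160 = 1.19300.

19.30%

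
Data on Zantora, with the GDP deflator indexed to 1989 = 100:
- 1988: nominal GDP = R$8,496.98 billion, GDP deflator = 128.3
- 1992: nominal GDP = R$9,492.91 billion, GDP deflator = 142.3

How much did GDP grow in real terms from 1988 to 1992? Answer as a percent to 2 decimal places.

0.73%

Deflate each year: 1988 → 8496.98/1.283 = 6622.74; 1992 → 9492.91/1.423 = 6671.05.
So real GDP changed by 6671.05/6622.74 − 1 = 0.0073, i.e. 0.73%.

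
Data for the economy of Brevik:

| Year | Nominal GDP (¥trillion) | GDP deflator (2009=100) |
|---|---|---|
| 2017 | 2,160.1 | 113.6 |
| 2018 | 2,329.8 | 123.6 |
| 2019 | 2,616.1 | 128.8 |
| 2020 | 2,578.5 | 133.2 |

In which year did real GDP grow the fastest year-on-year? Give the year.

2019

2018: real = 2329.8/1.236 = 1884.95; growth vs 2017 (1901.50) = -0.87%.
2019: real = 2616.1/1.288 = 2031.13; growth vs 2018 (1884.95) = 7.76%.
2020: real = 2578.5/1.332 = 1935.81; growth vs 2019 (2031.13) = -4.69%.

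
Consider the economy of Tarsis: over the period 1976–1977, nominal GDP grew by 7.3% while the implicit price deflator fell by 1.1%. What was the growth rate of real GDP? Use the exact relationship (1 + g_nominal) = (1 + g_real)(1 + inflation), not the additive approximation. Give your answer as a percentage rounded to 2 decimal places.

(1 + g_nom) = (1 + g_real)(1 + π), so g_real = 1.0730 / 0.9890 − 1 = 0.08493.

8.49%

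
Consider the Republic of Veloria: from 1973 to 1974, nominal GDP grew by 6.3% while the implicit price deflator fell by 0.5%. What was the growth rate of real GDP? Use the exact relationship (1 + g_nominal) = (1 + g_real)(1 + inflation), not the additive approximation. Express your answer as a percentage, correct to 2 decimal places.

(1 + g_nom) = (1 + g_real)(1 + π), so g_real = 1.0630 / 0.9950 − 1 = 0.06834.

6.83%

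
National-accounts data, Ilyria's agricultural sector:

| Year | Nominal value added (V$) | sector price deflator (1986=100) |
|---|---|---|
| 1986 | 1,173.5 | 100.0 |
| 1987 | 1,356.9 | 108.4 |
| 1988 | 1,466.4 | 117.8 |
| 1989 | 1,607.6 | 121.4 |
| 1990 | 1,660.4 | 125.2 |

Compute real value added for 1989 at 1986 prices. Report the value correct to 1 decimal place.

V$1,324.2

Real value added 1989 = 1607.6 / 1.214 = 1324.22.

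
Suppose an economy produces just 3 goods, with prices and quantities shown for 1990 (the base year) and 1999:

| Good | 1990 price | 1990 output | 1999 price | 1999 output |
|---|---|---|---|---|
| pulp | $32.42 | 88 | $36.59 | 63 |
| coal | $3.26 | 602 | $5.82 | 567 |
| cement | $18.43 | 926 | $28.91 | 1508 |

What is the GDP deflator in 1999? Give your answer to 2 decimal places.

155.29

Nominal GDP 1999 = 36.59·63 + 5.82·567 + 28.91·1508 = 49201.39.
Real GDP 1999 (at 1990 prices) = 32.42·63 + 3.26·567 + 18.43·1508 = 31683.32.
Deflator = Nominal/Real × 100 = 49201.39/31683.32 × 100 = 155.291.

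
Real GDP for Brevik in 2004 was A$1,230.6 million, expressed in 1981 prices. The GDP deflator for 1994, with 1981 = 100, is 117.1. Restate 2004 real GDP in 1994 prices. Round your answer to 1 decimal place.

Real GDP in 1994 prices = Real GDP in 1981 prices × (P_1994/P_1981) = 1230.6 × 1.171 = 1441.03.

A$1,441.0 million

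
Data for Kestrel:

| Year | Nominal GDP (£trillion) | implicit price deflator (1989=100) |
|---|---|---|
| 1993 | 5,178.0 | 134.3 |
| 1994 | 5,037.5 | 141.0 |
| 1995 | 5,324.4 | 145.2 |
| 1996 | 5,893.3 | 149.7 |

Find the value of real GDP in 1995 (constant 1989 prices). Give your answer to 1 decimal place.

Real GDP 1995 = 5324.4 / 1.452 = 3666.94.

£3,666.9 trillion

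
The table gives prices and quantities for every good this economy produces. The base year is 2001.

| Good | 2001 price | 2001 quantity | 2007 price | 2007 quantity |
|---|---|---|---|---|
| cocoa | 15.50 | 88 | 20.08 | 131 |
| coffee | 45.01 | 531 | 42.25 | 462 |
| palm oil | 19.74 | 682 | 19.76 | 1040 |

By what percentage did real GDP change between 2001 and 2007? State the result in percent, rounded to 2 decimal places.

11.95%

Real GDP 2001 = Nominal GDP 2001 = 15.50·88 + 45.01·531 + 19.74·682 = 38726.99.
Real GDP 2007 (at 2001 prices) = 15.50·131 + 45.01·462 + 19.74·1040 = 43354.72.
Real growth = 43354.72/38726.99 − 1 = 0.1195.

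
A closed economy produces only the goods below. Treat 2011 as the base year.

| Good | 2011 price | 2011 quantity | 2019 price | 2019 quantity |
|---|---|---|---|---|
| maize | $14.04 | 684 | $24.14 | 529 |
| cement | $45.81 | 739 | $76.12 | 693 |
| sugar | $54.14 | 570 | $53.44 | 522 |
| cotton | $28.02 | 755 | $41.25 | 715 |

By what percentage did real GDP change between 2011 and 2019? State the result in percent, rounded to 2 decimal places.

-8.38%

Real GDP 2011 = Nominal GDP 2011 = 14.04·684 + 45.81·739 + 54.14·570 + 28.02·755 = 95471.85.
Real GDP 2019 (at 2011 prices) = 14.04·529 + 45.81·693 + 54.14·522 + 28.02·715 = 87468.87.
Real growth = 87468.87/95471.85 − 1 = -0.0838.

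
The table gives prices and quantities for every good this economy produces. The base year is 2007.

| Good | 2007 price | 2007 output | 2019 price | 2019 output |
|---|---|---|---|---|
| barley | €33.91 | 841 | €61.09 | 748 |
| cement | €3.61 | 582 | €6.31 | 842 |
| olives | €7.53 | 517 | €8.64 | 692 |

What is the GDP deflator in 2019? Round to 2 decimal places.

169.53

Nominal GDP 2019 = 61.09·748 + 6.31·842 + 8.64·692 = 56987.22.
Real GDP 2019 (at 2007 prices) = 33.91·748 + 3.61·842 + 7.53·692 = 33615.06.
Deflator = Nominal/Real × 100 = 56987.22/33615.06 × 100 = 169.529.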